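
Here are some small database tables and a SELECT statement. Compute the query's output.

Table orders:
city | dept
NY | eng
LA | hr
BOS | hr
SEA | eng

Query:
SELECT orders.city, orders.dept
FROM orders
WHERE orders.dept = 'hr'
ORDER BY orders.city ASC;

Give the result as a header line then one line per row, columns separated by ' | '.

After WHERE (2 rows):
orders.city | orders.dept
LA | hr
BOS | hr
After SELECT (2 rows):
orders.city | orders.dept
LA | hr
BOS | hr
After ORDER BY (2 rows):
orders.city | orders.dept
BOS | hr
LA | hr

== RESULT ==
orders.city | orders.dept
BOS | hr
LA | hr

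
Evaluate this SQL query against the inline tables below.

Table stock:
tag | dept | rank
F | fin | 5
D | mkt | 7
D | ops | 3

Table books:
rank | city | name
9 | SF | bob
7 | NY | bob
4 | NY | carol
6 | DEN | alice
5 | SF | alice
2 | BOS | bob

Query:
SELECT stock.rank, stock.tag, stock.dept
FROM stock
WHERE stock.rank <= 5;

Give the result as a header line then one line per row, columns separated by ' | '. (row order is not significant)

== RESULT ==
stock.rank | stock.tag | stock.dept
5 | F | fin
3 | D | ops

Derivation:
After WHERE (2 rows):
stock.tag | stock.dept | stock.rank
F | fin | 5
D | ops | 3
After SELECT (2 rows):
stock.rank | stock.tag | stock.dept
5 | F | fin
3 | D | ops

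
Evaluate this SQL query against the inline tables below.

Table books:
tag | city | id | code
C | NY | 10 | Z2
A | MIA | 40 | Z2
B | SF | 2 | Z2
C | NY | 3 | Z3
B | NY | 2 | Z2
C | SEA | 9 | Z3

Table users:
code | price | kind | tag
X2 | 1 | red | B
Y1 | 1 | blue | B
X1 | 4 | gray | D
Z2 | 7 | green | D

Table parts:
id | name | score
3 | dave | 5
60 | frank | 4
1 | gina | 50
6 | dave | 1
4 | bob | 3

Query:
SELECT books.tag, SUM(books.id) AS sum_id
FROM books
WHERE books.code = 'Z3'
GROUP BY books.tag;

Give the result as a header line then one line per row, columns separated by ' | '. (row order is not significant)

After WHERE (2 rows):
books.tag | books.city | books.id | books.code
C | NY | 3 | Z3
C | SEA | 9 | Z3
After GROUP BY (1 rows):
books.tag | sum_id
C | 12

== RESULT ==
books.tag | sum_id
C | 12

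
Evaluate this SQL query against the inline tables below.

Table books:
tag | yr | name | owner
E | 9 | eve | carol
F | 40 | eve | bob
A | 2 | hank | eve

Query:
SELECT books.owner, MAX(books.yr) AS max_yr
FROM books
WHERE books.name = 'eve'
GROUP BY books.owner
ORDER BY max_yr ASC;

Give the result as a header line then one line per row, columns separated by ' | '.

After WHERE (2 rows):
books.tag | books.yr | books.name | books.owner
E | 9 | eve | carol
F | 40 | eve | bob
After GROUP BY (2 rows):
books.owner | max_yr
carol | 9
bob | 40
After ORDER BY (2 rows):
books.owner | max_yr
carol | 9
bob | 40

== RESULT ==
books.owner | max_yr
carol | 9
bob | 40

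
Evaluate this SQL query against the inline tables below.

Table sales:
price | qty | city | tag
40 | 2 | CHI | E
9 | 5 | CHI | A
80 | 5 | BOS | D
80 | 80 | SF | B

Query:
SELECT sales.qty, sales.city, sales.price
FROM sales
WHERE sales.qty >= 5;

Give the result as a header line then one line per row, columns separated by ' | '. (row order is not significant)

After WHERE (3 rows):
sales.price | sales.qty | sales.city | sales.tag
9 | 5 | CHI | A
80 | 5 | BOS | D
80 | 80 | SF | B
After SELECT (3 rows):
sales.qty | sales.city | sales.price
5 | CHI | 9
5 | BOS | 80
80 | SF | 80

== RESULT ==
sales.qty | sales.city | sales.price
5 | CHI | 9
5 | BOS | 80
80 | SF | 80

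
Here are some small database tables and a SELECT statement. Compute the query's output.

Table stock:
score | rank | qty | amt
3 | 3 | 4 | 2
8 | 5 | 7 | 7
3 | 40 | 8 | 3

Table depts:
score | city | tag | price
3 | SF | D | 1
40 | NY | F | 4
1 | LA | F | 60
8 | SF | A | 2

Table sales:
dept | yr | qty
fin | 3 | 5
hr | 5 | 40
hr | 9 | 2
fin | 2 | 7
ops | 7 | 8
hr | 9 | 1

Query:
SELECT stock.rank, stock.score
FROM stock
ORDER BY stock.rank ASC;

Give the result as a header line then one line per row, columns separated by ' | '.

== RESULT ==
stock.rank | stock.score
3 | 3
5 | 8
40 | 3

Derivation:
After SELECT (3 rows):
stock.rank | stock.score
3 | 3
5 | 8
40 | 3
After ORDER BY (3 rows):
stock.rank | stock.score
3 | 3
5 | 8
40 | 3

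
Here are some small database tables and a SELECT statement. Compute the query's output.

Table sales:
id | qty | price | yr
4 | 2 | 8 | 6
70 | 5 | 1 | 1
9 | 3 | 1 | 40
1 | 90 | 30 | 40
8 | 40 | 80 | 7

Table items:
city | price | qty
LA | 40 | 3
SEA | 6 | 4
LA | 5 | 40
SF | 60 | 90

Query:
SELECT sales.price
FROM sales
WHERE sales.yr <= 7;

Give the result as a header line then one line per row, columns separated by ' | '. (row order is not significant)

== RESULT ==
sales.price
8
1
80

Derivation:
After WHERE (3 rows):
sales.id | sales.qty | sales.price | sales.yr
4 | 2 | 8 | 6
70 | 5 | 1 | 1
8 | 40 | 80 | 7
After SELECT (3 rows):
sales.price
8
1
80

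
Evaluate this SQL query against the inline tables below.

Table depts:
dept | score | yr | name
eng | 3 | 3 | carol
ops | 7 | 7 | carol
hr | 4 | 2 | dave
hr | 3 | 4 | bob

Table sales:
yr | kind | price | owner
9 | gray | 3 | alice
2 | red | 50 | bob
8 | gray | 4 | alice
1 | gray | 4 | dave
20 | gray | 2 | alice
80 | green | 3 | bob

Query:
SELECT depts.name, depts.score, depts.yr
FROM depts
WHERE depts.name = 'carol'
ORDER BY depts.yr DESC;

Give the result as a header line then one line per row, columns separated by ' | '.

== RESULT ==
depts.name | depts.score | depts.yr
carol | 7 | 7
carol | 3 | 3

Derivation:
After WHERE (2 rows):
depts.dept | depts.score | depts.yr | depts.name
eng | 3 | 3 | carol
ops | 7 | 7 | carol
After SELECT (2 rows):
depts.name | depts.score | depts.yr
carol | 3 | 3
carol | 7 | 7
After ORDER BY (2 rows):
depts.name | depts.score | depts.yr
carol | 7 | 7
carol | 3 | 3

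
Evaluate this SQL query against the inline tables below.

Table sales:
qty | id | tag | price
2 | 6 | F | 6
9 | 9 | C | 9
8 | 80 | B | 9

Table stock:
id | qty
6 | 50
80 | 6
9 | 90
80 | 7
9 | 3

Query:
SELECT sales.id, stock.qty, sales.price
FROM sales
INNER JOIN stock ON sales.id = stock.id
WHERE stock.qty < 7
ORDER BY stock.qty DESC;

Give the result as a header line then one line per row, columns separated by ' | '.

== RESULT ==
sales.id | stock.qty | sales.price
80 | 6 | 9
9 | 3 | 9

Derivation:
After JOIN stock (5 rows):
sales.qty | sales.id | sales.tag | sales.price | stock.id | stock.qty
2 | 6 | F | 6 | 6 | 50
9 | 9 | C | 9 | 9 | 90
9 | 9 | C | 9 | 9 | 3
8 | 80 | B | 9 | 80 | 6
8 | 80 | B | 9 | 80 | 7
After WHERE (2 rows):
sales.qty | sales.id | sales.tag | sales.price | stock.id | stock.qty
9 | 9 | C | 9 | 9 | 3
8 | 80 | B | 9 | 80 | 6
After SELECT (2 rows):
sales.id | stock.qty | sales.price
9 | 3 | 9
80 | 6 | 9
After ORDER BY (2 rows):
sales.id | stock.qty | sales.price
80 | 6 | 9
9 | 3 | 9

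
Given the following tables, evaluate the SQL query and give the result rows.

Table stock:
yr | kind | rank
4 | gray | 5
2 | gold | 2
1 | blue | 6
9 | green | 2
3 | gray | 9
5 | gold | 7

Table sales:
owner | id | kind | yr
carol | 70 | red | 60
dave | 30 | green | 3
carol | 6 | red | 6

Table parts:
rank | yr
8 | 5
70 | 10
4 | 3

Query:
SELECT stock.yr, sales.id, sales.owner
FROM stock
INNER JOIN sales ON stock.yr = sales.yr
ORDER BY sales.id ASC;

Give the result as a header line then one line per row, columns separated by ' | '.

== RESULT ==
stock.yr | sales.id | sales.owner
3 | 30 | dave

Derivation:
After JOIN sales (1 rows):
stock.yr | stock.kind | stock.rank | sales.owner | sales.id | sales.kind | sales.yr
3 | gray | 9 | dave | 30 | green | 3
After SELECT (1 rows):
stock.yr | sales.id | sales.owner
3 | 30 | dave
After ORDER BY (1 rows):
stock.yr | sales.id | sales.owner
3 | 30 | dave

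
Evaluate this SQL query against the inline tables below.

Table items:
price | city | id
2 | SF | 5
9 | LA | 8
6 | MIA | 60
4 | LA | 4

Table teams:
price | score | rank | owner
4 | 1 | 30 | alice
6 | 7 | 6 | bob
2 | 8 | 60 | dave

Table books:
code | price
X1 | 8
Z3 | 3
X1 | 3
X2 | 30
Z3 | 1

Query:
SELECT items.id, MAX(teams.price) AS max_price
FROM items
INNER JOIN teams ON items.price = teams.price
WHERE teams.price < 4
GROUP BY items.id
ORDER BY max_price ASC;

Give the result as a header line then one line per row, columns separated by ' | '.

After JOIN teams (3 rows):
items.price | items.city | items.id | teams.price | teams.score | teams.rank | teams.owner
2 | SF | 5 | 2 | 8 | 60 | dave
6 | MIA | 60 | 6 | 7 | 6 | bob
4 | LA | 4 | 4 | 1 | 30 | alice
After WHERE (1 rows):
items.price | items.city | items.id | teams.price | teams.score | teams.rank | teams.owner
2 | SF | 5 | 2 | 8 | 60 | dave
After GROUP BY (1 rows):
items.id | max_price
5 | 2
After ORDER BY (1 rows):
items.id | max_price
5 | 2

== RESULT ==
items.id | max_price
5 | 2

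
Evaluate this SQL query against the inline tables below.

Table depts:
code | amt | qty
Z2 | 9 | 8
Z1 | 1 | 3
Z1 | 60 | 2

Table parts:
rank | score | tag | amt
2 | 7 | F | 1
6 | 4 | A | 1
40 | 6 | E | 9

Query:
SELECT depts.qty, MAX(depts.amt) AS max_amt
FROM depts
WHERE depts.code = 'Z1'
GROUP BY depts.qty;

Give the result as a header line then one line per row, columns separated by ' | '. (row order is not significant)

After WHERE (2 rows):
depts.code | depts.amt | depts.qty
Z1 | 1 | 3
Z1 | 60 | 2
After GROUP BY (2 rows):
depts.qty | max_amt
3 | 1
2 | 60

== RESULT ==
depts.qty | max_amt
3 | 1
2 | 60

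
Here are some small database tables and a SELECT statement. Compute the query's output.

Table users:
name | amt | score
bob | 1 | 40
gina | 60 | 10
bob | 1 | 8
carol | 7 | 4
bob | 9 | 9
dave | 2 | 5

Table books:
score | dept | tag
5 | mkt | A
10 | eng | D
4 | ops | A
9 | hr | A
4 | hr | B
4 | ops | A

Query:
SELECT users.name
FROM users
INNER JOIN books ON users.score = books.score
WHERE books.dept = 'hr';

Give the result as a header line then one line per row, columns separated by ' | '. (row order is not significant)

== RESULT ==
users.name
carol
bob

Derivation:
After JOIN books (6 rows):
users.name | users.amt | users.score | books.score | books.dept | books.tag
gina | 60 | 10 | 10 | eng | D
carol | 7 | 4 | 4 | ops | A
carol | 7 | 4 | 4 | hr | B
carol | 7 | 4 | 4 | ops | A
bob | 9 | 9 | 9 | hr | A
dave | 2 | 5 | 5 | mkt | A
After WHERE (2 rows):
users.name | users.amt | users.score | books.score | books.dept | books.tag
carol | 7 | 4 | 4 | hr | B
bob | 9 | 9 | 9 | hr | A
After SELECT (2 rows):
users.name
carol
bob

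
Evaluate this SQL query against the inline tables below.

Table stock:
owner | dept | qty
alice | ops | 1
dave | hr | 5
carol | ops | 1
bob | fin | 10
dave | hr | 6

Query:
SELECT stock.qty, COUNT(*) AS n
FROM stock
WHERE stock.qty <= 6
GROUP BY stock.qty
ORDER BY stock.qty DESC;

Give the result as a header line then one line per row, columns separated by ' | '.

After WHERE (4 rows):
stock.owner | stock.dept | stock.qty
alice | ops | 1
dave | hr | 5
carol | ops | 1
dave | hr | 6
After GROUP BY (3 rows):
stock.qty | n
1 | 2
5 | 1
6 | 1
After ORDER BY (3 rows):
stock.qty | n
6 | 1
5 | 1
1 | 2

== RESULT ==
stock.qty | n
6 | 1
5 | 1
1 | 2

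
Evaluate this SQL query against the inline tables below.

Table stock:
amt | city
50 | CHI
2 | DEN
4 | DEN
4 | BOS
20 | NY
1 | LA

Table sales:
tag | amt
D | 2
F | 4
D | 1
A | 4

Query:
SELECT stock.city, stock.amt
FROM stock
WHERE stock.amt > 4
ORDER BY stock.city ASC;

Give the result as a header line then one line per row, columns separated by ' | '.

== RESULT ==
stock.city | stock.amt
CHI | 50
NY | 20

Derivation:
After WHERE (2 rows):
stock.amt | stock.city
50 | CHI
20 | NY
After SELECT (2 rows):
stock.city | stock.amt
CHI | 50
NY | 20
After ORDER BY (2 rows):
stock.city | stock.amt
CHI | 50
NY | 20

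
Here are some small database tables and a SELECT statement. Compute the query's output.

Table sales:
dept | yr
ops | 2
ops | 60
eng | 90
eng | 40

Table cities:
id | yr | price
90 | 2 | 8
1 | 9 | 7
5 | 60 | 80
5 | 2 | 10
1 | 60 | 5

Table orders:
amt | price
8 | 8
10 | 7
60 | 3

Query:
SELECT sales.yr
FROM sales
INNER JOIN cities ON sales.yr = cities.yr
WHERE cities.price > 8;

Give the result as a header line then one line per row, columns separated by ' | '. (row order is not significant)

== RESULT ==
sales.yr
2
60

Derivation:
After JOIN cities (4 rows):
sales.dept | sales.yr | cities.id | cities.yr | cities.price
ops | 2 | 90 | 2 | 8
ops | 2 | 5 | 2 | 10
ops | 60 | 5 | 60 | 80
ops | 60 | 1 | 60 | 5
After WHERE (2 rows):
sales.dept | sales.yr | cities.id | cities.yr | cities.price
ops | 2 | 5 | 2 | 10
ops | 60 | 5 | 60 | 80
After SELECT (2 rows):
sales.yr
2
60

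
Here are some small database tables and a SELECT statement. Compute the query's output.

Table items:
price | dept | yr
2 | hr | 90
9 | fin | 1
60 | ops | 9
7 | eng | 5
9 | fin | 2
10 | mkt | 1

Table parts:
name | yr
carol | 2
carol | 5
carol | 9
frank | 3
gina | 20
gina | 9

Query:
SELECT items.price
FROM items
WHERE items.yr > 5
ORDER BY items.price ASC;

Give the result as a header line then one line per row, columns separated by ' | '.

== RESULT ==
items.price
2
60

Derivation:
After WHERE (2 rows):
items.price | items.dept | items.yr
2 | hr | 90
60 | ops | 9
After SELECT (2 rows):
items.price
2
60
After ORDER BY (2 rows):
items.price
2
60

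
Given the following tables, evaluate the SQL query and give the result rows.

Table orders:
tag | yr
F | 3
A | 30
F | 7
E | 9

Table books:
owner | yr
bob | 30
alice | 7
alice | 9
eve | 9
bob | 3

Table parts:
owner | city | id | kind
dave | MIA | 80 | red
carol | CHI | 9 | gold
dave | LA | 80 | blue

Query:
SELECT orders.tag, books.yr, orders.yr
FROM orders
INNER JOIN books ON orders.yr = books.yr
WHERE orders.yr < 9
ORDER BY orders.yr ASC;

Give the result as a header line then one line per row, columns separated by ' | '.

After JOIN books (5 rows):
orders.tag | orders.yr | books.owner | books.yr
F | 3 | bob | 3
A | 30 | bob | 30
F | 7 | alice | 7
E | 9 | alice | 9
E | 9 | eve | 9
After WHERE (2 rows):
orders.tag | orders.yr | books.owner | books.yr
F | 3 | bob | 3
F | 7 | alice | 7
After SELECT (2 rows):
orders.tag | books.yr | orders.yr
F | 3 | 3
F | 7 | 7
After ORDER BY (2 rows):
orders.tag | books.yr | orders.yr
F | 3 | 3
F | 7 | 7

== RESULT ==
orders.tag | books.yr | orders.yr
F | 3 | 3
F | 7 | 7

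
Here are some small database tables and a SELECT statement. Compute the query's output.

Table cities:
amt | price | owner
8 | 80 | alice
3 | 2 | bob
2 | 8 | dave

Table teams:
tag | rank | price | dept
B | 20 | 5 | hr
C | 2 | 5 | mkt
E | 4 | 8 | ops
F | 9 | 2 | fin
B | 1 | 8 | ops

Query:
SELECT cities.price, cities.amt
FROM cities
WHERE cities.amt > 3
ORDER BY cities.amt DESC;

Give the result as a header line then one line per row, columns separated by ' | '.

== RESULT ==
cities.price | cities.amt
80 | 8

Derivation:
After WHERE (1 rows):
cities.amt | cities.price | cities.owner
8 | 80 | alice
After SELECT (1 rows):
cities.price | cities.amt
80 | 8
After ORDER BY (1 rows):
cities.price | cities.amt
80 | 8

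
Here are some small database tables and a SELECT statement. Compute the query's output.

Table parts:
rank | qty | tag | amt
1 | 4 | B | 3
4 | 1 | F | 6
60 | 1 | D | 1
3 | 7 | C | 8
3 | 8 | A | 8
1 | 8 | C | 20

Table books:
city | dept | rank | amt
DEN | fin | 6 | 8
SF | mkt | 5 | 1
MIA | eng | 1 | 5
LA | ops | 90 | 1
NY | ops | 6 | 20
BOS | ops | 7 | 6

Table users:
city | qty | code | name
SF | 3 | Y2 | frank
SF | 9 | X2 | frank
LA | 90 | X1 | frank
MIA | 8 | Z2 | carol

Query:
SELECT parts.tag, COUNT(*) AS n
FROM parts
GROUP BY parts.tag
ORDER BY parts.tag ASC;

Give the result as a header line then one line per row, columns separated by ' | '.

== RESULT ==
parts.tag | n
A | 1
B | 1
C | 2
D | 1
F | 1

Derivation:
After GROUP BY (5 rows):
parts.tag | n
B | 1
F | 1
D | 1
C | 2
A | 1
After ORDER BY (5 rows):
parts.tag | n
A | 1
B | 1
C | 2
D | 1
F | 1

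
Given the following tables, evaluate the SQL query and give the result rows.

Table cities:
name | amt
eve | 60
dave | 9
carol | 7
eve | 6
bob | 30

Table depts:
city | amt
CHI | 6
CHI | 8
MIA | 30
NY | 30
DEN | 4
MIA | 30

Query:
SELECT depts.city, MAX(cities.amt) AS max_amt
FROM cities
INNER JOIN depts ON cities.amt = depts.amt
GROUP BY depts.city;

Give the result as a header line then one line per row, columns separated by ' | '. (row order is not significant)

After JOIN depts (4 rows):
cities.name | cities.amt | depts.city | depts.amt
eve | 6 | CHI | 6
bob | 30 | MIA | 30
bob | 30 | NY | 30
bob | 30 | MIA | 30
After GROUP BY (3 rows):
depts.city | max_amt
CHI | 6
MIA | 30
NY | 30

== RESULT ==
depts.city | max_amt
CHI | 6
MIA | 30
NY | 30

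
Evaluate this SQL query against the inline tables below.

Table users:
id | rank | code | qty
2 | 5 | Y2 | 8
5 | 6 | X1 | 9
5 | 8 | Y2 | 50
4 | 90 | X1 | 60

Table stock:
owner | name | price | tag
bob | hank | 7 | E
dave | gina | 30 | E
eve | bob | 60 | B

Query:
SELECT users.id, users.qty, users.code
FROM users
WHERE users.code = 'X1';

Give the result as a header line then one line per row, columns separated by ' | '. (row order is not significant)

After WHERE (2 rows):
users.id | users.rank | users.code | users.qty
5 | 6 | X1 | 9
4 | 90 | X1 | 60
After SELECT (2 rows):
users.id | users.qty | users.code
5 | 9 | X1
4 | 60 | X1

== RESULT ==
users.id | users.qty | users.code
5 | 9 | X1
4 | 60 | X1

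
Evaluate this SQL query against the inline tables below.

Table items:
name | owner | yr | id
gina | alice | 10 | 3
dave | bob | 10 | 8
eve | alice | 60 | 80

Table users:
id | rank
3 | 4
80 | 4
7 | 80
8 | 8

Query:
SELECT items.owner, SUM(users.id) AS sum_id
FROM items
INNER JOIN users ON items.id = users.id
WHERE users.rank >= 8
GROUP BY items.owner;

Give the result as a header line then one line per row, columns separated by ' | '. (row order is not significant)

== RESULT ==
items.owner | sum_id
bob | 8

Derivation:
After JOIN users (3 rows):
items.name | items.owner | items.yr | items.id | users.id | users.rank
gina | alice | 10 | 3 | 3 | 4
dave | bob | 10 | 8 | 8 | 8
eve | alice | 60 | 80 | 80 | 4
After WHERE (1 rows):
items.name | items.owner | items.yr | items.id | users.id | users.rank
dave | bob | 10 | 8 | 8 | 8
After GROUP BY (1 rows):
items.owner | sum_id
bob | 8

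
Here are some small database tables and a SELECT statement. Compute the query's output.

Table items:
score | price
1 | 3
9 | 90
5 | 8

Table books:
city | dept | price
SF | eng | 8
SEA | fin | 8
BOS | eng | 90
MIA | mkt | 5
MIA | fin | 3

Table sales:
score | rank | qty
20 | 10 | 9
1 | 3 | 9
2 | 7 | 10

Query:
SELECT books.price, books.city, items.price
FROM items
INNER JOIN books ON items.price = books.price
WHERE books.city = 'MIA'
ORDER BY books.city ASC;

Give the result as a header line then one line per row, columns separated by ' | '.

== RESULT ==
books.price | books.city | items.price
3 | MIA | 3

Derivation:
After JOIN books (4 rows):
items.score | items.price | books.city | books.dept | books.price
1 | 3 | MIA | fin | 3
9 | 90 | BOS | eng | 90
5 | 8 | SF | eng | 8
5 | 8 | SEA | fin | 8
After WHERE (1 rows):
items.score | items.price | books.city | books.dept | books.price
1 | 3 | MIA | fin | 3
After SELECT (1 rows):
books.price | books.city | items.price
3 | MIA | 3
After ORDER BY (1 rows):
books.price | books.city | items.price
3 | MIA | 3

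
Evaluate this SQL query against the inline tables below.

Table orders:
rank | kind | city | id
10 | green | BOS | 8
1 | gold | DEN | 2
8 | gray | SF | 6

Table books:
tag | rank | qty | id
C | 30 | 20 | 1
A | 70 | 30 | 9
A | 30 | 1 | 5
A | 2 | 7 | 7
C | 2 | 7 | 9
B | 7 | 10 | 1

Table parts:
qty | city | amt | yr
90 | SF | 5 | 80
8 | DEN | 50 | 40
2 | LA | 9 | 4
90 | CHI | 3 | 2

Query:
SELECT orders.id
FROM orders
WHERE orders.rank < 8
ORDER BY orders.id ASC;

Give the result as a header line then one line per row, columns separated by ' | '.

After WHERE (1 rows):
orders.rank | orders.kind | orders.city | orders.id
1 | gold | DEN | 2
After SELECT (1 rows):
orders.id
2
After ORDER BY (1 rows):
orders.id
2

== RESULT ==
orders.id
2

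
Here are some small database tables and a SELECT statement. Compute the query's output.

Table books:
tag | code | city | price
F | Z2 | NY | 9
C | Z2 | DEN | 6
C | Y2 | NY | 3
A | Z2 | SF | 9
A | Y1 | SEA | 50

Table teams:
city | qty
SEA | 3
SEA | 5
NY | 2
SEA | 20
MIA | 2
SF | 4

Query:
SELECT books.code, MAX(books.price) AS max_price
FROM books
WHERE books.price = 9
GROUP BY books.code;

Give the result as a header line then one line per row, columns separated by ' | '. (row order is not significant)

== RESULT ==
books.code | max_price
Z2 | 9

Derivation:
After WHERE (2 rows):
books.tag | books.code | books.city | books.price
F | Z2 | NY | 9
A | Z2 | SF | 9
After GROUP BY (1 rows):
books.code | max_price
Z2 | 9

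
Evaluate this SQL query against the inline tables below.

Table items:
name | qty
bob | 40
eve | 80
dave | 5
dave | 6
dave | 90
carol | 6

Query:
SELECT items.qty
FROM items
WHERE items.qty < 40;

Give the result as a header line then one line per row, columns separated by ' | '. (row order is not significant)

== RESULT ==
items.qty
5
6
6

Derivation:
After WHERE (3 rows):
items.name | items.qty
dave | 5
dave | 6
carol | 6
After SELECT (3 rows):
items.qty
5
6
6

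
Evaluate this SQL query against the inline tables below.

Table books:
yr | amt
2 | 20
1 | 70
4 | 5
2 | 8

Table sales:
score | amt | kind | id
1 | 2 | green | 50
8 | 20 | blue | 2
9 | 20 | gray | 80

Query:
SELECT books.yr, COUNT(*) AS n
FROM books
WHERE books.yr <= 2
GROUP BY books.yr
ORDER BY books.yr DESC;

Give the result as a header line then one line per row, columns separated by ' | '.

== RESULT ==
books.yr | n
2 | 2
1 | 1

Derivation:
After WHERE (3 rows):
books.yr | books.amt
2 | 20
1 | 70
2 | 8
After GROUP BY (2 rows):
books.yr | n
2 | 2
1 | 1
After ORDER BY (2 rows):
books.yr | n
2 | 2
1 | 1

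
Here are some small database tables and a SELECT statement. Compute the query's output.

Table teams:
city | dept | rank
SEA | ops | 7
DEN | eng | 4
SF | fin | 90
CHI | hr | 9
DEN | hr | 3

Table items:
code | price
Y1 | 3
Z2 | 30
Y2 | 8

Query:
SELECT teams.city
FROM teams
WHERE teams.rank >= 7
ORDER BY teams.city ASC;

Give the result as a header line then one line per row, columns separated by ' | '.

After WHERE (3 rows):
teams.city | teams.dept | teams.rank
SEA | ops | 7
SF | fin | 90
CHI | hr | 9
After SELECT (3 rows):
teams.city
SEA
SF
CHI
After ORDER BY (3 rows):
teams.city
CHI
SEA
SF

== RESULT ==
teams.city
CHI
SEA
SF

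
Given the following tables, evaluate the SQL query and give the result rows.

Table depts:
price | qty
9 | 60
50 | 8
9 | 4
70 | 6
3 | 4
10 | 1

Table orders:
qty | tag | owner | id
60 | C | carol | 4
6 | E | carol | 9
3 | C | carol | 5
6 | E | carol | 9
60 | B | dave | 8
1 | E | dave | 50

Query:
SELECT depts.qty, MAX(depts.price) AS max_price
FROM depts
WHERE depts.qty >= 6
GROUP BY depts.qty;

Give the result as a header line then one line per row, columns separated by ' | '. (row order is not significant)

== RESULT ==
depts.qty | max_price
60 | 9
8 | 50
6 | 70

Derivation:
After WHERE (3 rows):
depts.price | depts.qty
9 | 60
50 | 8
70 | 6
After GROUP BY (3 rows):
depts.qty | max_price
60 | 9
8 | 50
6 | 70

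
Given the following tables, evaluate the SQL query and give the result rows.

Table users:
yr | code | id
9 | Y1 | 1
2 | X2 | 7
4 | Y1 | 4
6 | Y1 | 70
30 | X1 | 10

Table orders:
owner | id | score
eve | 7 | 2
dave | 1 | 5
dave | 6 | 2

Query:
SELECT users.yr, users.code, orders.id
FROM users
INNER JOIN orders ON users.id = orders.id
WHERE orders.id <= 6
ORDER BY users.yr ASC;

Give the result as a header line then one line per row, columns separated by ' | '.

== RESULT ==
users.yr | users.code | orders.id
9 | Y1 | 1

Derivation:
After JOIN orders (2 rows):
users.yr | users.code | users.id | orders.owner | orders.id | orders.score
9 | Y1 | 1 | dave | 1 | 5
2 | X2 | 7 | eve | 7 | 2
After WHERE (1 rows):
users.yr | users.code | users.id | orders.owner | orders.id | orders.score
9 | Y1 | 1 | dave | 1 | 5
After SELECT (1 rows):
users.yr | users.code | orders.id
9 | Y1 | 1
After ORDER BY (1 rows):
users.yr | users.code | orders.id
9 | Y1 | 1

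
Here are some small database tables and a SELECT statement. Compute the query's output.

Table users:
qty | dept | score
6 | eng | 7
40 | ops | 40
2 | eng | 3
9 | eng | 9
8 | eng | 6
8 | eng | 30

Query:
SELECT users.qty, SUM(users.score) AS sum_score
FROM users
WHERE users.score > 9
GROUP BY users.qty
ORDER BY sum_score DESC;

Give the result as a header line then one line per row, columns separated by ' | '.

After WHERE (2 rows):
users.qty | users.dept | users.score
40 | ops | 40
8 | eng | 30
After GROUP BY (2 rows):
users.qty | sum_score
40 | 40
8 | 30
After ORDER BY (2 rows):
users.qty | sum_score
40 | 40
8 | 30

== RESULT ==
users.qty | sum_score
40 | 40
8 | 30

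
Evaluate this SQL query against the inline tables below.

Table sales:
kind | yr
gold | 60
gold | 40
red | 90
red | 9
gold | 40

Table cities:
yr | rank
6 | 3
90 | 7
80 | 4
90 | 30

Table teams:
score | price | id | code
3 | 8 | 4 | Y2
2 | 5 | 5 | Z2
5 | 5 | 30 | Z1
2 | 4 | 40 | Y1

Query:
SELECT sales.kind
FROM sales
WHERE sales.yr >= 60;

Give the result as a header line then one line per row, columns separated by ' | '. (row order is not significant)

After WHERE (2 rows):
sales.kind | sales.yr
gold | 60
red | 90
After SELECT (2 rows):
sales.kind
gold
red

== RESULT ==
sales.kind
gold
red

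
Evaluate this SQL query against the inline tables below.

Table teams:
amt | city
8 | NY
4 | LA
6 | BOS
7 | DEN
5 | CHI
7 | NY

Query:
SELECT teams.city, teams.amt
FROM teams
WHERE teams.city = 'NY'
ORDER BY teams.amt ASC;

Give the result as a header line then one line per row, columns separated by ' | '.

After WHERE (2 rows):
teams.amt | teams.city
8 | NY
7 | NY
After SELECT (2 rows):
teams.city | teams.amt
NY | 8
NY | 7
After ORDER BY (2 rows):
teams.city | teams.amt
NY | 7
NY | 8

== RESULT ==
teams.city | teams.amt
NY | 7
NY | 8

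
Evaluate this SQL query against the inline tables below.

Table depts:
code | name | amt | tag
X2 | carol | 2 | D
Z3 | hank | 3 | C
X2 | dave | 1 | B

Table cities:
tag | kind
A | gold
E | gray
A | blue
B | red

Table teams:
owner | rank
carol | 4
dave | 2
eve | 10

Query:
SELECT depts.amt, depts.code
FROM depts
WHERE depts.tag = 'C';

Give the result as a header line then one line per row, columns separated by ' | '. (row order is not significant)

After WHERE (1 rows):
depts.code | depts.name | depts.amt | depts.tag
Z3 | hank | 3 | C
After SELECT (1 rows):
depts.amt | depts.code
3 | Z3

== RESULT ==
depts.amt | depts.code
3 | Z3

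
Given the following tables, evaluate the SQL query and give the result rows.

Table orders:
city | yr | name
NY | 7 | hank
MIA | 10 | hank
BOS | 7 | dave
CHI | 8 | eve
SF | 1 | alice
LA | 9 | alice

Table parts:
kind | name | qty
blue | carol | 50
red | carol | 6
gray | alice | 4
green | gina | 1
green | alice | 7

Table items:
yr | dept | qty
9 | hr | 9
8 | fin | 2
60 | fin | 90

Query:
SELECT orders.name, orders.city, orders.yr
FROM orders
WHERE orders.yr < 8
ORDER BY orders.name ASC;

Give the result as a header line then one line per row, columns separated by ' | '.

== RESULT ==
orders.name | orders.city | orders.yr
alice | SF | 1
dave | BOS | 7
hank | NY | 7

Derivation:
After WHERE (3 rows):
orders.city | orders.yr | orders.name
NY | 7 | hank
BOS | 7 | dave
SF | 1 | alice
After SELECT (3 rows):
orders.name | orders.city | orders.yr
hank | NY | 7
dave | BOS | 7
alice | SF | 1
After ORDER BY (3 rows):
orders.name | orders.city | orders.yr
alice | SF | 1
dave | BOS | 7
hank | NY | 7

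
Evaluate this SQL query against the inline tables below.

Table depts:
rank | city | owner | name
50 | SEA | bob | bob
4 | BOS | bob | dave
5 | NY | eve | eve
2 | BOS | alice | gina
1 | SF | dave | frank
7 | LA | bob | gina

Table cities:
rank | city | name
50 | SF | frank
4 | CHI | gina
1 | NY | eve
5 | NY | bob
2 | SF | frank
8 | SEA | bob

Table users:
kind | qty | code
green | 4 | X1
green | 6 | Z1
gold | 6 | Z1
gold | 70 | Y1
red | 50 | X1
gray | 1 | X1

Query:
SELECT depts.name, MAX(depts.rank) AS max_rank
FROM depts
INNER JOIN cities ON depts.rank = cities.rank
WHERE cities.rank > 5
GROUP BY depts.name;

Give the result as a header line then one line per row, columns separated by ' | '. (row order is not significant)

== RESULT ==
depts.name | max_rank
bob | 50

Derivation:
After JOIN cities (5 rows):
depts.rank | depts.city | depts.owner | depts.name | cities.rank | cities.city | cities.name
50 | SEA | bob | bob | 50 | SF | frank
4 | BOS | bob | dave | 4 | CHI | gina
5 | NY | eve | eve | 5 | NY | bob
2 | BOS | alice | gina | 2 | SF | frank
1 | SF | dave | frank | 1 | NY | eve
After WHERE (1 rows):
depts.rank | depts.city | depts.owner | depts.name | cities.rank | cities.city | cities.name
50 | SEA | bob | bob | 50 | SF | frank
After GROUP BY (1 rows):
depts.name | max_rank
bob | 50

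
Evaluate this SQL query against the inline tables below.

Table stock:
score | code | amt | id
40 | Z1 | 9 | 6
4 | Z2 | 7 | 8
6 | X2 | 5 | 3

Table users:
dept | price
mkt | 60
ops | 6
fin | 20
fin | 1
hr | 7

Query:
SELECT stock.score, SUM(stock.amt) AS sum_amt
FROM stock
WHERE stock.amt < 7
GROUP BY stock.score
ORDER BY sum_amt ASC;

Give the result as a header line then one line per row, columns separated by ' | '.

== RESULT ==
stock.score | sum_amt
6 | 5

Derivation:
After WHERE (1 rows):
stock.score | stock.code | stock.amt | stock.id
6 | X2 | 5 | 3
After GROUP BY (1 rows):
stock.score | sum_amt
6 | 5
After ORDER BY (1 rows):
stock.score | sum_amt
6 | 5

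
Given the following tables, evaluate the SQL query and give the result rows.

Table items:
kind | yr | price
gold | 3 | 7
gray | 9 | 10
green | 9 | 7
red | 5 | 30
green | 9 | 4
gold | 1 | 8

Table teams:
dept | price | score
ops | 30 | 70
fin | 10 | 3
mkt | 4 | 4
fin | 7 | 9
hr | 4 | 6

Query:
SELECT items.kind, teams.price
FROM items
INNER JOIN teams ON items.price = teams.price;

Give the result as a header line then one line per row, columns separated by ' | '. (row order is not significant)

== RESULT ==
items.kind | teams.price
gold | 7
gray | 10
green | 7
red | 30
green | 4
green | 4

Derivation:
After JOIN teams (6 rows):
items.kind | items.yr | items.price | teams.dept | teams.price | teams.score
gold | 3 | 7 | fin | 7 | 9
gray | 9 | 10 | fin | 10 | 3
green | 9 | 7 | fin | 7 | 9
red | 5 | 30 | ops | 30 | 70
green | 9 | 4 | mkt | 4 | 4
green | 9 | 4 | hr | 4 | 6
After SELECT (6 rows):
items.kind | teams.price
gold | 7
gray | 10
green | 7
red | 30
green | 4
green | 4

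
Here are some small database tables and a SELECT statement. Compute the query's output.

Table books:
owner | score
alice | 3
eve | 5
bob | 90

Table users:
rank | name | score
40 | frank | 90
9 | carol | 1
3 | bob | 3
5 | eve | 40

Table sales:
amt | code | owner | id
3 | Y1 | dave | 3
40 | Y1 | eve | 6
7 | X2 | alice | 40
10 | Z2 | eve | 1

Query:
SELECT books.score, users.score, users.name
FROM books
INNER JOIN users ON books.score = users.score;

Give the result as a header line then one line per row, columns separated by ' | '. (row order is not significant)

== RESULT ==
books.score | users.score | users.name
3 | 3 | bob
90 | 90 | frank

Derivation:
After JOIN users (2 rows):
books.owner | books.score | users.rank | users.name | users.score
alice | 3 | 3 | bob | 3
bob | 90 | 40 | frank | 90
After SELECT (2 rows):
books.score | users.score | users.name
3 | 3 | bob
90 | 90 | frank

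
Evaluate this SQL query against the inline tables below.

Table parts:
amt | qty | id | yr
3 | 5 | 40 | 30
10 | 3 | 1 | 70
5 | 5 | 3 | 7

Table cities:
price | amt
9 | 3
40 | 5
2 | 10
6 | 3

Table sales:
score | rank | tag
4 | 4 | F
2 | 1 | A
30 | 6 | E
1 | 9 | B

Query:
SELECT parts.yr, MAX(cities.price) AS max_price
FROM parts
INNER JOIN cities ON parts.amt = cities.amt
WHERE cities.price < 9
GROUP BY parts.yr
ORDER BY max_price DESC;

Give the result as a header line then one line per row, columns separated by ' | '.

== RESULT ==
parts.yr | max_price
30 | 6
70 | 2

Derivation:
After JOIN cities (4 rows):
parts.amt | parts.qty | parts.id | parts.yr | cities.price | cities.amt
3 | 5 | 40 | 30 | 9 | 3
3 | 5 | 40 | 30 | 6 | 3
10 | 3 | 1 | 70 | 2 | 10
5 | 5 | 3 | 7 | 40 | 5
After WHERE (2 rows):
parts.amt | parts.qty | parts.id | parts.yr | cities.price | cities.amt
3 | 5 | 40 | 30 | 6 | 3
10 | 3 | 1 | 70 | 2 | 10
After GROUP BY (2 rows):
parts.yr | max_price
30 | 6
70 | 2
After ORDER BY (2 rows):
parts.yr | max_price
30 | 6
70 | 2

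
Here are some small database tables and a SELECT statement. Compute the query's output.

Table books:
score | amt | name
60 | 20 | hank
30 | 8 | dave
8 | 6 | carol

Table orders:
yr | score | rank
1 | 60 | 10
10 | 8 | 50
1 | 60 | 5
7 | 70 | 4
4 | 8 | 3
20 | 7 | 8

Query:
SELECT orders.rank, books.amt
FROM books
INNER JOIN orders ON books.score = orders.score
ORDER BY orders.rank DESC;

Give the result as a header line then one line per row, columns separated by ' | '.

== RESULT ==
orders.rank | books.amt
50 | 6
10 | 20
5 | 20
3 | 6

Derivation:
After JOIN orders (4 rows):
books.score | books.amt | books.name | orders.yr | orders.score | orders.rank
60 | 20 | hank | 1 | 60 | 10
60 | 20 | hank | 1 | 60 | 5
8 | 6 | carol | 10 | 8 | 50
8 | 6 | carol | 4 | 8 | 3
After SELECT (4 rows):
orders.rank | books.amt
10 | 20
5 | 20
50 | 6
3 | 6
After ORDER BY (4 rows):
orders.rank | books.amt
50 | 6
10 | 20
5 | 20
3 | 6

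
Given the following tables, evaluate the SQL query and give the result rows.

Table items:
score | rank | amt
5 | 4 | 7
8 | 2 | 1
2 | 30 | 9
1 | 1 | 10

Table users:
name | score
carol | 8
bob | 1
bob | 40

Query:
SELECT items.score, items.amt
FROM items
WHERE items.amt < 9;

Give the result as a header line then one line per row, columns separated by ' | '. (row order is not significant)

After WHERE (2 rows):
items.score | items.rank | items.amt
5 | 4 | 7
8 | 2 | 1
After SELECT (2 rows):
items.score | items.amt
5 | 7
8 | 1

== RESULT ==
items.score | items.amt
5 | 7
8 | 1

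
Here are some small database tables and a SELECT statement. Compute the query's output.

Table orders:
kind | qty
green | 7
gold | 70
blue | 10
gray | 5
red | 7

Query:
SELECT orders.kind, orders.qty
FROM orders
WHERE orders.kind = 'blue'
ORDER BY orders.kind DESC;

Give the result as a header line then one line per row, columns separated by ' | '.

== RESULT ==
orders.kind | orders.qty
blue | 10

Derivation:
After WHERE (1 rows):
orders.kind | orders.qty
blue | 10
After SELECT (1 rows):
orders.kind | orders.qty
blue | 10
After ORDER BY (1 rows):
orders.kind | orders.qty
blue | 10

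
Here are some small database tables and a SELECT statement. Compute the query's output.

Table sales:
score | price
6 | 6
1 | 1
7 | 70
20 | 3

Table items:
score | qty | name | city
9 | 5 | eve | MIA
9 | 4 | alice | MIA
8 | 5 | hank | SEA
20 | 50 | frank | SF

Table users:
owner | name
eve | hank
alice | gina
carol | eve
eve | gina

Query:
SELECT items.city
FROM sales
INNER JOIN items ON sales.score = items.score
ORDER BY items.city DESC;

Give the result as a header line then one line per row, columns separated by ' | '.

== RESULT ==
items.city
SF

Derivation:
After JOIN items (1 rows):
sales.score | sales.price | items.score | items.qty | items.name | items.city
20 | 3 | 20 | 50 | frank | SF
After SELECT (1 rows):
items.city
SF
After ORDER BY (1 rows):
items.city
SF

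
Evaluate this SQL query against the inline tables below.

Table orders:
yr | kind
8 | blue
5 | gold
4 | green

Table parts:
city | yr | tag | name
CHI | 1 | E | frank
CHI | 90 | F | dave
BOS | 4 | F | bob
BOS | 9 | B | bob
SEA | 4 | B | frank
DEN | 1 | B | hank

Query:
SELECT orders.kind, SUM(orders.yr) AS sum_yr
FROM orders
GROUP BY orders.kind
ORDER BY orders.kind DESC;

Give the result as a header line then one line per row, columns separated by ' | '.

After GROUP BY (3 rows):
orders.kind | sum_yr
blue | 8
gold | 5
green | 4
After ORDER BY (3 rows):
orders.kind | sum_yr
green | 4
gold | 5
blue | 8

== RESULT ==
orders.kind | sum_yr
green | 4
gold | 5
blue | 8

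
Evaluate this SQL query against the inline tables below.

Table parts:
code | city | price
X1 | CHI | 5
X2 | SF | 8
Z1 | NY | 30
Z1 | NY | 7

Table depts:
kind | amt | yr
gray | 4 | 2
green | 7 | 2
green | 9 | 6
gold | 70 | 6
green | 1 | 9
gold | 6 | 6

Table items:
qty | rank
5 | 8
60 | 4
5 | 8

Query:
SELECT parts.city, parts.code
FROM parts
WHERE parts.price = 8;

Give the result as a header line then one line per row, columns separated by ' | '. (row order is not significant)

After WHERE (1 rows):
parts.code | parts.city | parts.price
X2 | SF | 8
After SELECT (1 rows):
parts.city | parts.code
SF | X2

== RESULT ==
parts.city | parts.code
SF | X2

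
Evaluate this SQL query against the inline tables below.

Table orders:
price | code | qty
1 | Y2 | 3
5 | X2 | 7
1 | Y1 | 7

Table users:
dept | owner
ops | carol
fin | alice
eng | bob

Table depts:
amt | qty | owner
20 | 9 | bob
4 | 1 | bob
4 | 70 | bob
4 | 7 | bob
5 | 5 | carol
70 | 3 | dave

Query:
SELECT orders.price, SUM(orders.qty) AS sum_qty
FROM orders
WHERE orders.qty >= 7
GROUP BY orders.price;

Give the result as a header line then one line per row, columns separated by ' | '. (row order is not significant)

After WHERE (2 rows):
orders.price | orders.code | orders.qty
5 | X2 | 7
1 | Y1 | 7
After GROUP BY (2 rows):
orders.price | sum_qty
5 | 7
1 | 7

== RESULT ==
orders.price | sum_qty
5 | 7
1 | 7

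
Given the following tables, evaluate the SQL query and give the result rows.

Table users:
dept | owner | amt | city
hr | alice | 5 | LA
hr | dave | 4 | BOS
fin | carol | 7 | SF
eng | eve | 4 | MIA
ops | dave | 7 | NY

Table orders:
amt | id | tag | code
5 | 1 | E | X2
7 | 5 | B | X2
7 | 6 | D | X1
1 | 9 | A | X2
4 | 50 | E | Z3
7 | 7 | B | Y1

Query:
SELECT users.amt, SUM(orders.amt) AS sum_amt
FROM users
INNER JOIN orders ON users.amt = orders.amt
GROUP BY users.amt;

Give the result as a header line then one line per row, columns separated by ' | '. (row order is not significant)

== RESULT ==
users.amt | sum_amt
5 | 5
4 | 8
7 | 42

Derivation:
After JOIN orders (9 rows):
users.dept | users.owner | users.amt | users.city | orders.amt | orders.id | orders.tag | orders.code
hr | alice | 5 | LA | 5 | 1 | E | X2
hr | dave | 4 | BOS | 4 | 50 | E | Z3
fin | carol | 7 | SF | 7 | 5 | B | X2
fin | carol | 7 | SF | 7 | 6 | D | X1
fin | carol | 7 | SF | 7 | 7 | B | Y1
eng | eve | 4 | MIA | 4 | 50 | E | Z3
ops | dave | 7 | NY | 7 | 5 | B | X2
ops | dave | 7 | NY | 7 | 6 | D | X1
ops | dave | 7 | NY | 7 | 7 | B | Y1
After GROUP BY (3 rows):
users.amt | sum_amt
5 | 5
4 | 8
7 | 42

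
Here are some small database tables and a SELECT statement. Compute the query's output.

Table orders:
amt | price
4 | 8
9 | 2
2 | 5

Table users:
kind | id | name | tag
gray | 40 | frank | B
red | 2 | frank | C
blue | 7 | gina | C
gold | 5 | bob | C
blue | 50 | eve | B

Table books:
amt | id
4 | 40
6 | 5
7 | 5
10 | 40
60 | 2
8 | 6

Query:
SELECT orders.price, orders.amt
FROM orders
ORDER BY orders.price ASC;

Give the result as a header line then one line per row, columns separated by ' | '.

After SELECT (3 rows):
orders.price | orders.amt
8 | 4
2 | 9
5 | 2
After ORDER BY (3 rows):
orders.price | orders.amt
2 | 9
5 | 2
8 | 4

== RESULT ==
orders.price | orders.amt
2 | 9
5 | 2
8 | 4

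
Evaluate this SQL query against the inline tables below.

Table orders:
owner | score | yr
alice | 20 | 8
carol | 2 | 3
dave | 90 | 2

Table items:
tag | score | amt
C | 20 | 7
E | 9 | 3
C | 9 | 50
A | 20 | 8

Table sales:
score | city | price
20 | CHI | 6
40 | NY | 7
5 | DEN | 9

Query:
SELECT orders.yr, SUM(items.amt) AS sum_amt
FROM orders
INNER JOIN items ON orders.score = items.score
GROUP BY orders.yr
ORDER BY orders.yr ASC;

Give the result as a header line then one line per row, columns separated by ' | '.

== RESULT ==
orders.yr | sum_amt
8 | 15

Derivation:
After JOIN items (2 rows):
orders.owner | orders.score | orders.yr | items.tag | items.score | items.amt
alice | 20 | 8 | C | 20 | 7
alice | 20 | 8 | A | 20 | 8
After GROUP BY (1 rows):
orders.yr | sum_amt
8 | 15
After ORDER BY (1 rows):
orders.yr | sum_amt
8 | 15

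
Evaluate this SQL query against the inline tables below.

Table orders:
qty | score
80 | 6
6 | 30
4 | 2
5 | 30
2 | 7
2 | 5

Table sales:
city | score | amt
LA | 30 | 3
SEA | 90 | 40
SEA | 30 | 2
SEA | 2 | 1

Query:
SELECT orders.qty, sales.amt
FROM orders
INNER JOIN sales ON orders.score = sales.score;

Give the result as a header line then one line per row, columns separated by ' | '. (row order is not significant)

== RESULT ==
orders.qty | sales.amt
6 | 3
6 | 2
4 | 1
5 | 3
5 | 2

Derivation:
After JOIN sales (5 rows):
orders.qty | orders.score | sales.city | sales.score | sales.amt
6 | 30 | LA | 30 | 3
6 | 30 | SEA | 30 | 2
4 | 2 | SEA | 2 | 1
5 | 30 | LA | 30 | 3
5 | 30 | SEA | 30 | 2
After SELECT (5 rows):
orders.qty | sales.amt
6 | 3
6 | 2
4 | 1
5 | 3
5 | 2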